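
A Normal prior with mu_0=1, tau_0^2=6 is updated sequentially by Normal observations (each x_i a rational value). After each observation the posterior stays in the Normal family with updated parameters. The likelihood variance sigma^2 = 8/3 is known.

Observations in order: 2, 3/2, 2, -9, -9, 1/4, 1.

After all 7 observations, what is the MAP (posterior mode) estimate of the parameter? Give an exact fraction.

obs 1: x=2 → posterior Normal(22/13, 24/13)
obs 2: x=3/2 → posterior Normal(71/44, 12/11)
obs 3: x=2 → posterior Normal(107/62, 24/31)
obs 4: x=-9 → posterior Normal(-11/16, 3/5)
obs 5: x=-9 → posterior Normal(-31/14, 24/49)
obs 6: x=1/4 → posterior Normal(-425/232, 12/29)
obs 7: x=1 → posterior Normal(-389/268, 24/67)

-389/268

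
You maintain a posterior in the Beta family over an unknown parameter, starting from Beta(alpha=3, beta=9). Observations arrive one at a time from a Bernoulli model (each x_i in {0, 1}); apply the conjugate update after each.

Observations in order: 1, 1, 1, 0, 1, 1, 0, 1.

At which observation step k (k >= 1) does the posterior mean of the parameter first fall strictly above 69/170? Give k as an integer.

k = 5

obs 1: x=1 → posterior Beta(4, 9)
obs 2: x=1 → posterior Beta(5, 9)
obs 3: x=1 → posterior Beta(6, 9)
obs 4: x=0 → posterior Beta(6, 10)
obs 5: x=1 → posterior Beta(7, 10)
obs 6: x=1 → posterior Beta(8, 10)
obs 7: x=0 → posterior Beta(8, 11)
obs 8: x=1 → posterior Beta(9, 11)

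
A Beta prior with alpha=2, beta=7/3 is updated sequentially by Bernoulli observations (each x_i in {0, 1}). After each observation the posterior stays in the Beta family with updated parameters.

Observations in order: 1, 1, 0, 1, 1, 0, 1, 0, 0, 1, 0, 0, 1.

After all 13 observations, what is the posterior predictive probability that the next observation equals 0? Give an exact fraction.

25/52

obs 1: x=1 → posterior Beta(3, 7/3)
obs 2: x=1 → posterior Beta(4, 7/3)
obs 3: x=0 → posterior Beta(4, 10/3)
obs 4: x=1 → posterior Beta(5, 10/3)
obs 5: x=1 → posterior Beta(6, 10/3)
obs 6: x=0 → posterior Beta(6, 13/3)
obs 7: x=1 → posterior Beta(7, 13/3)
obs 8: x=0 → posterior Beta(7, 16/3)
obs 9: x=0 → posterior Beta(7, 19/3)
obs 10: x=1 → posterior Beta(8, 19/3)
obs 11: x=0 → posterior Beta(8, 22/3)
obs 12: x=0 → posterior Beta(8, 25/3)
obs 13: x=1 → posterior Beta(9, 25/3)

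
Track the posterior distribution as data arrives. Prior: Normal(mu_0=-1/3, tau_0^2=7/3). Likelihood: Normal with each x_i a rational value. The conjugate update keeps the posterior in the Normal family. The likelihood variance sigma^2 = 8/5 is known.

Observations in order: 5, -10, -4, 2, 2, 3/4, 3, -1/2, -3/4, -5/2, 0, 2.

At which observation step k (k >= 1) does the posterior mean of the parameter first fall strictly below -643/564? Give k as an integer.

k = 2

obs 1: x=5 → posterior Normal(167/59, 56/59)
obs 2: x=-10 → posterior Normal(-183/94, 28/47)
obs 3: x=-4 → posterior Normal(-323/129, 56/129)
obs 4: x=2 → posterior Normal(-253/164, 14/41)
obs 5: x=2 → posterior Normal(-183/199, 56/199)
obs 6: x=3/4 → posterior Normal(-209/312, 28/117)
obs 7: x=3 → posterior Normal(-207/1076, 56/269)
obs 8: x=-1/2 → posterior Normal(-277/1216, 7/38)
obs 9: x=-3/4 → posterior Normal(-191/678, 56/339)
obs 10: x=-5/2 → posterior Normal(-183/374, 28/187)
obs 11: x=0 → posterior Normal(-183/409, 56/409)
obs 12: x=2 → posterior Normal(-113/444, 14/111)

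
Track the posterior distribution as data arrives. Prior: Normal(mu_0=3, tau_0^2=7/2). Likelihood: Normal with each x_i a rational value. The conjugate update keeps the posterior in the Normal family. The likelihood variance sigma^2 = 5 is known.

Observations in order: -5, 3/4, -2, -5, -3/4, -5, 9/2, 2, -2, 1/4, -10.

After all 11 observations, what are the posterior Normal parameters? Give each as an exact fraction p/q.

obs 1: x=-5 → posterior Normal(-5/17, 35/17)
obs 2: x=3/4 → posterior Normal(1/96, 35/24)
obs 3: x=-2 → posterior Normal(-55/124, 35/31)
obs 4: x=-5 → posterior Normal(-195/152, 35/38)
obs 5: x=-3/4 → posterior Normal(-6/5, 7/9)
obs 6: x=-5 → posterior Normal(-89/52, 35/52)
obs 7: x=9/2 → posterior Normal(-115/118, 35/59)
obs 8: x=2 → posterior Normal(-29/44, 35/66)
obs 9: x=-2 → posterior Normal(-115/146, 35/73)
obs 10: x=1/4 → posterior Normal(-223/320, 7/16)
obs 11: x=-10 → posterior Normal(-503/348, 35/87)

mu_0=-503/348, tau_0^2=35/87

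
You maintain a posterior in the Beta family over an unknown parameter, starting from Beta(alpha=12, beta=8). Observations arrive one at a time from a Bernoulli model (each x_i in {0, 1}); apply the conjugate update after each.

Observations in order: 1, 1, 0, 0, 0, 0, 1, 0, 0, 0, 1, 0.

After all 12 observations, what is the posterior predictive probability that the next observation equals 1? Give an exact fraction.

1/2

obs 1: x=1 → posterior Beta(13, 8)
obs 2: x=1 → posterior Beta(14, 8)
obs 3: x=0 → posterior Beta(14, 9)
obs 4: x=0 → posterior Beta(14, 10)
obs 5: x=0 → posterior Beta(14, 11)
obs 6: x=0 → posterior Beta(14, 12)
obs 7: x=1 → posterior Beta(15, 12)
obs 8: x=0 → posterior Beta(15, 13)
obs 9: x=0 → posterior Beta(15, 14)
obs 10: x=0 → posterior Beta(15, 15)
obs 11: x=1 → posterior Beta(16, 15)
obs 12: x=0 → posterior Beta(16, 16)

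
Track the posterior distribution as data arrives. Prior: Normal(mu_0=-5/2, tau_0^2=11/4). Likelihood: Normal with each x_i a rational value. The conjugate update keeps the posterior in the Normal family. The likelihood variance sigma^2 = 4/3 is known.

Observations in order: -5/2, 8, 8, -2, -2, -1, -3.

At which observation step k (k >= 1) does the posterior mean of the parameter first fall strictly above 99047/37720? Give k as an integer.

obs 1: x=-5/2 → posterior Normal(-5/2, 44/49)
obs 2: x=8 → posterior Normal(283/164, 22/41)
obs 3: x=8 → posterior Normal(811/230, 44/115)
obs 4: x=-2 → posterior Normal(679/296, 11/37)
obs 5: x=-2 → posterior Normal(547/362, 44/181)
obs 6: x=-1 → posterior Normal(481/428, 22/107)
obs 7: x=-3 → posterior Normal(283/494, 44/247)

k = 3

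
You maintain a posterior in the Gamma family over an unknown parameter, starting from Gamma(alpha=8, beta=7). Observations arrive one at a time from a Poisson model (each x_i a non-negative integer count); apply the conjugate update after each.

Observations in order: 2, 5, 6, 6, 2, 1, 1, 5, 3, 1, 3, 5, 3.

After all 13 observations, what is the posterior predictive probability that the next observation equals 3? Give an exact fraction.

obs 1: x=2 → posterior Gamma(10, 8)
obs 2: x=5 → posterior Gamma(15, 9)
obs 3: x=6 → posterior Gamma(21, 10)
obs 4: x=6 → posterior Gamma(27, 11)
obs 5: x=2 → posterior Gamma(29, 12)
obs 6: x=1 → posterior Gamma(30, 13)
obs 7: x=1 → posterior Gamma(31, 14)
obs 8: x=5 → posterior Gamma(36, 15)
obs 9: x=3 → posterior Gamma(39, 16)
obs 10: x=1 → posterior Gamma(40, 17)
obs 11: x=3 → posterior Gamma(43, 18)
obs 12: x=5 → posterior Gamma(48, 19)
obs 13: x=3 → posterior Gamma(51, 20)

52750662435390619648000000000000000000000000000000000000000000000000000/251097226443098886970664441840231989700105826160990622054885970191165481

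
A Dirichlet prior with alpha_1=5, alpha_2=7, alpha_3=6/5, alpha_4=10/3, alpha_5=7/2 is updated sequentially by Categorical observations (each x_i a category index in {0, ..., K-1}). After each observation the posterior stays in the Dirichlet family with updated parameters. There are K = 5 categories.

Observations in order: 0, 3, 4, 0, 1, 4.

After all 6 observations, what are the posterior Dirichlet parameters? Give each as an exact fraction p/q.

obs 1: x=0 → posterior Dirichlet(6, 7, 6/5, 10/3, 7/2)
obs 2: x=3 → posterior Dirichlet(6, 7, 6/5, 13/3, 7/2)
obs 3: x=4 → posterior Dirichlet(6, 7, 6/5, 13/3, 9/2)
obs 4: x=0 → posterior Dirichlet(7, 7, 6/5, 13/3, 9/2)
obs 5: x=1 → posterior Dirichlet(7, 8, 6/5, 13/3, 9/2)
obs 6: x=4 → posterior Dirichlet(7, 8, 6/5, 13/3, 11/2)

alpha_1=7, alpha_2=8, alpha_3=6/5, alpha_4=13/3, alpha_5=11/2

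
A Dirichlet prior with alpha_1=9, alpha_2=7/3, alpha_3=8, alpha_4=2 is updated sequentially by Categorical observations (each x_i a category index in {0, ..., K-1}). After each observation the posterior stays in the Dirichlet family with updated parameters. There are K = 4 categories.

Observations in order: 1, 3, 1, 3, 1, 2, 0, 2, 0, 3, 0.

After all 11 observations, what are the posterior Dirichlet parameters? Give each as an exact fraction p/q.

alpha_1=12, alpha_2=16/3, alpha_3=10, alpha_4=5

obs 1: x=1 → posterior Dirichlet(9, 10/3, 8, 2)
obs 2: x=3 → posterior Dirichlet(9, 10/3, 8, 3)
obs 3: x=1 → posterior Dirichlet(9, 13/3, 8, 3)
obs 4: x=3 → posterior Dirichlet(9, 13/3, 8, 4)
obs 5: x=1 → posterior Dirichlet(9, 16/3, 8, 4)
obs 6: x=2 → posterior Dirichlet(9, 16/3, 9, 4)
obs 7: x=0 → posterior Dirichlet(10, 16/3, 9, 4)
obs 8: x=2 → posterior Dirichlet(10, 16/3, 10, 4)
obs 9: x=0 → posterior Dirichlet(11, 16/3, 10, 4)
obs 10: x=3 → posterior Dirichlet(11, 16/3, 10, 5)
obs 11: x=0 → posterior Dirichlet(12, 16/3, 10, 5)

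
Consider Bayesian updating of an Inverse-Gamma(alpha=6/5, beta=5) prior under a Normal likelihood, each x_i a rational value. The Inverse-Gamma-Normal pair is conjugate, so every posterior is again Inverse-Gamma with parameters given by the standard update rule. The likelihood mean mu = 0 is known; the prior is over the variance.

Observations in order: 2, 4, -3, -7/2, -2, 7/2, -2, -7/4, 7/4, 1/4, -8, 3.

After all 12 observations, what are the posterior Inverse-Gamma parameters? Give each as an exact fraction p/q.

alpha=36/5, beta=2411/32

obs 1: x=2 → posterior Inverse-Gamma(17/10, 7)
obs 2: x=4 → posterior Inverse-Gamma(11/5, 15)
obs 3: x=-3 → posterior Inverse-Gamma(27/10, 39/2)
obs 4: x=-7/2 → posterior Inverse-Gamma(16/5, 205/8)
obs 5: x=-2 → posterior Inverse-Gamma(37/10, 221/8)
obs 6: x=7/2 → posterior Inverse-Gamma(21/5, 135/4)
obs 7: x=-2 → posterior Inverse-Gamma(47/10, 143/4)
obs 8: x=-7/4 → posterior Inverse-Gamma(26/5, 1193/32)
obs 9: x=7/4 → posterior Inverse-Gamma(57/10, 621/16)
obs 10: x=1/4 → posterior Inverse-Gamma(31/5, 1243/32)
obs 11: x=-8 → posterior Inverse-Gamma(67/10, 2267/32)
obs 12: x=3 → posterior Inverse-Gamma(36/5, 2411/32)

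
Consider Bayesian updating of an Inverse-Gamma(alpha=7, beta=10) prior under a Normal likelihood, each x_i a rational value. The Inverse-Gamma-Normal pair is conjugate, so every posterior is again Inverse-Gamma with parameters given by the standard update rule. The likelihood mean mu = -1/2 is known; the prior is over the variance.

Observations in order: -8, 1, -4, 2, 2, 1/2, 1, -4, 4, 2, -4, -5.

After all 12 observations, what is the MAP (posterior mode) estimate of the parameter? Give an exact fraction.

obs 1: x=-8 → posterior Inverse-Gamma(15/2, 305/8)
obs 2: x=1 → posterior Inverse-Gamma(8, 157/4)
obs 3: x=-4 → posterior Inverse-Gamma(17/2, 363/8)
obs 4: x=2 → posterior Inverse-Gamma(9, 97/2)
obs 5: x=2 → posterior Inverse-Gamma(19/2, 413/8)
obs 6: x=1/2 → posterior Inverse-Gamma(10, 417/8)
obs 7: x=1 → posterior Inverse-Gamma(21/2, 213/4)
obs 8: x=-4 → posterior Inverse-Gamma(11, 475/8)
obs 9: x=4 → posterior Inverse-Gamma(23/2, 139/2)
obs 10: x=2 → posterior Inverse-Gamma(12, 581/8)
obs 11: x=-4 → posterior Inverse-Gamma(25/2, 315/4)
obs 12: x=-5 → posterior Inverse-Gamma(13, 711/8)

711/112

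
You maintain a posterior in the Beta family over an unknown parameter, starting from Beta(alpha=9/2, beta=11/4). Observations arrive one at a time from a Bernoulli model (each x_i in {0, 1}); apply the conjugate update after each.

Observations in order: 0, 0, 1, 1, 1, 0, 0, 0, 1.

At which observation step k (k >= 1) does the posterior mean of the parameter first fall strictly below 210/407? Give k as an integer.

obs 1: x=0 → posterior Beta(9/2, 15/4)
obs 2: x=0 → posterior Beta(9/2, 19/4)
obs 3: x=1 → posterior Beta(11/2, 19/4)
obs 4: x=1 → posterior Beta(13/2, 19/4)
obs 5: x=1 → posterior Beta(15/2, 19/4)
obs 6: x=0 → posterior Beta(15/2, 23/4)
obs 7: x=0 → posterior Beta(15/2, 27/4)
obs 8: x=0 → posterior Beta(15/2, 31/4)
obs 9: x=1 → posterior Beta(17/2, 31/4)

k = 2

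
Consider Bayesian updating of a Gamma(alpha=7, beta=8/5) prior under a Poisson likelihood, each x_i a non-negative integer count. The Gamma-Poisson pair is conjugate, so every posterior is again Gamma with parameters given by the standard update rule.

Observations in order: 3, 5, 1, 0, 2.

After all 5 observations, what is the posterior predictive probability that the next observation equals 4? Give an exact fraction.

424073845989818052932573422396875/2995611744624698010050259243237376

obs 1: x=3 → posterior Gamma(10, 13/5)
obs 2: x=5 → posterior Gamma(15, 18/5)
obs 3: x=1 → posterior Gamma(16, 23/5)
obs 4: x=0 → posterior Gamma(16, 28/5)
obs 5: x=2 → posterior Gamma(18, 33/5)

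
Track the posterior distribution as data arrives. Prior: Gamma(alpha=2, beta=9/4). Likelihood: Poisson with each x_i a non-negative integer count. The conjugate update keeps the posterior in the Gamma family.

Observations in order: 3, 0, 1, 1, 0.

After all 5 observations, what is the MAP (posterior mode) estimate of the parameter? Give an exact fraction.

24/29

obs 1: x=3 → posterior Gamma(5, 13/4)
obs 2: x=0 → posterior Gamma(5, 17/4)
obs 3: x=1 → posterior Gamma(6, 21/4)
obs 4: x=1 → posterior Gamma(7, 25/4)
obs 5: x=0 → posterior Gamma(7, 29/4)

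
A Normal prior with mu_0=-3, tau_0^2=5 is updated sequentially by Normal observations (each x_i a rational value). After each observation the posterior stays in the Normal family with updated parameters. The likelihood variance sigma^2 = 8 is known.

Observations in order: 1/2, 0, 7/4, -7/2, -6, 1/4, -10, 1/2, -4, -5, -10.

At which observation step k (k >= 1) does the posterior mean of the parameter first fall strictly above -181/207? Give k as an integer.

k = 3

obs 1: x=1/2 → posterior Normal(-43/26, 40/13)
obs 2: x=0 → posterior Normal(-43/36, 20/9)
obs 3: x=7/4 → posterior Normal(-51/92, 40/23)
obs 4: x=-7/2 → posterior Normal(-121/112, 10/7)
obs 5: x=-6 → posterior Normal(-241/132, 40/33)
obs 6: x=1/4 → posterior Normal(-59/38, 20/19)
obs 7: x=-10 → posterior Normal(-109/43, 40/43)
obs 8: x=1/2 → posterior Normal(-71/32, 5/6)
obs 9: x=-4 → posterior Normal(-253/106, 40/53)
obs 10: x=-5 → posterior Normal(-303/116, 20/29)
obs 11: x=-10 → posterior Normal(-403/126, 40/63)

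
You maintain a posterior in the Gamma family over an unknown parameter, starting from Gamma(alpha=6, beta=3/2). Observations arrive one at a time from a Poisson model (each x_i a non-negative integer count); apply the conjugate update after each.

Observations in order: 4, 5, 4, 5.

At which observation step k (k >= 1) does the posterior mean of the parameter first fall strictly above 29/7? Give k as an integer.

obs 1: x=4 → posterior Gamma(10, 5/2)
obs 2: x=5 → posterior Gamma(15, 7/2)
obs 3: x=4 → posterior Gamma(19, 9/2)
obs 4: x=5 → posterior Gamma(24, 11/2)

k = 2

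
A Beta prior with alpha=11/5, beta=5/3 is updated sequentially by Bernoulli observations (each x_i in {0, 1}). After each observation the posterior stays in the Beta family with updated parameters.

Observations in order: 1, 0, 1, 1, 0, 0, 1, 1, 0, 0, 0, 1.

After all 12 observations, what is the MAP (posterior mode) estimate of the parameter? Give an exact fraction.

obs 1: x=1 → posterior Beta(16/5, 5/3)
obs 2: x=0 → posterior Beta(16/5, 8/3)
obs 3: x=1 → posterior Beta(21/5, 8/3)
obs 4: x=1 → posterior Beta(26/5, 8/3)
obs 5: x=0 → posterior Beta(26/5, 11/3)
obs 6: x=0 → posterior Beta(26/5, 14/3)
obs 7: x=1 → posterior Beta(31/5, 14/3)
obs 8: x=1 → posterior Beta(36/5, 14/3)
obs 9: x=0 → posterior Beta(36/5, 17/3)
obs 10: x=0 → posterior Beta(36/5, 20/3)
obs 11: x=0 → posterior Beta(36/5, 23/3)
obs 12: x=1 → posterior Beta(41/5, 23/3)

27/52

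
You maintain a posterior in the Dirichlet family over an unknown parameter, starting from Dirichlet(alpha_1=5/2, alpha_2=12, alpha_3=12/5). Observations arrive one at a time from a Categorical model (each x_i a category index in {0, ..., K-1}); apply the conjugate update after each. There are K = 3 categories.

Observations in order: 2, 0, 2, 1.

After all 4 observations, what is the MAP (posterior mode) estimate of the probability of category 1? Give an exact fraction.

obs 1: x=2 → posterior Dirichlet(5/2, 12, 17/5)
obs 2: x=0 → posterior Dirichlet(7/2, 12, 17/5)
obs 3: x=2 → posterior Dirichlet(7/2, 12, 22/5)
obs 4: x=1 → posterior Dirichlet(7/2, 13, 22/5)

120/179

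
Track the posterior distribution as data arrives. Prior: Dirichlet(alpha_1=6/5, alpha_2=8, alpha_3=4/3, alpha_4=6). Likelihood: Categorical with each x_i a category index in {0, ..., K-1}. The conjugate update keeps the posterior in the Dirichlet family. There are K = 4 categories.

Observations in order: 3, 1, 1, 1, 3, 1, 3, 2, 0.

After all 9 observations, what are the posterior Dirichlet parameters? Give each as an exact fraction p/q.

obs 1: x=3 → posterior Dirichlet(6/5, 8, 4/3, 7)
obs 2: x=1 → posterior Dirichlet(6/5, 9, 4/3, 7)
obs 3: x=1 → posterior Dirichlet(6/5, 10, 4/3, 7)
obs 4: x=1 → posterior Dirichlet(6/5, 11, 4/3, 7)
obs 5: x=3 → posterior Dirichlet(6/5, 11, 4/3, 8)
obs 6: x=1 → posterior Dirichlet(6/5, 12, 4/3, 8)
obs 7: x=3 → posterior Dirichlet(6/5, 12, 4/3, 9)
obs 8: x=2 → posterior Dirichlet(6/5, 12, 7/3, 9)
obs 9: x=0 → posterior Dirichlet(11/5, 12, 7/3, 9)

alpha_1=11/5, alpha_2=12, alpha_3=7/3, alpha_4=9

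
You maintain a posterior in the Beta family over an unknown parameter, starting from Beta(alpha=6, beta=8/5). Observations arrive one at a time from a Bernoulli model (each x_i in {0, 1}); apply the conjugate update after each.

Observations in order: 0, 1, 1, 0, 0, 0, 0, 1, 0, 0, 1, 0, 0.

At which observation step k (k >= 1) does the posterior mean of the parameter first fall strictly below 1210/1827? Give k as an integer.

k = 5

obs 1: x=0 → posterior Beta(6, 13/5)
obs 2: x=1 → posterior Beta(7, 13/5)
obs 3: x=1 → posterior Beta(8, 13/5)
obs 4: x=0 → posterior Beta(8, 18/5)
obs 5: x=0 → posterior Beta(8, 23/5)
obs 6: x=0 → posterior Beta(8, 28/5)
obs 7: x=0 → posterior Beta(8, 33/5)
obs 8: x=1 → posterior Beta(9, 33/5)
obs 9: x=0 → posterior Beta(9, 38/5)
obs 10: x=0 → posterior Beta(9, 43/5)
obs 11: x=1 → posterior Beta(10, 43/5)
obs 12: x=0 → posterior Beta(10, 48/5)
obs 13: x=0 → posterior Beta(10, 53/5)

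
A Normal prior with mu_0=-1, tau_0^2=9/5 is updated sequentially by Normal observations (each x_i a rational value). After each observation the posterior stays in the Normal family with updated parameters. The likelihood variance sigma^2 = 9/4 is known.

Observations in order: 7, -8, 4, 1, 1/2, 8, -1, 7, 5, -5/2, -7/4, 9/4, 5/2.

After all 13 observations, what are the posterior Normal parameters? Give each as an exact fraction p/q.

obs 1: x=7 → posterior Normal(23/9, 1)
obs 2: x=-8 → posterior Normal(-9/13, 9/13)
obs 3: x=4 → posterior Normal(7/17, 9/17)
obs 4: x=1 → posterior Normal(11/21, 3/7)
obs 5: x=1/2 → posterior Normal(13/25, 9/25)
obs 6: x=8 → posterior Normal(45/29, 9/29)
obs 7: x=-1 → posterior Normal(41/33, 3/11)
obs 8: x=7 → posterior Normal(69/37, 9/37)
obs 9: x=5 → posterior Normal(89/41, 9/41)
obs 10: x=-5/2 → posterior Normal(79/45, 1/5)
obs 11: x=-7/4 → posterior Normal(72/49, 9/49)
obs 12: x=9/4 → posterior Normal(81/53, 9/53)
obs 13: x=5/2 → posterior Normal(91/57, 3/19)

mu_0=91/57, tau_0^2=3/19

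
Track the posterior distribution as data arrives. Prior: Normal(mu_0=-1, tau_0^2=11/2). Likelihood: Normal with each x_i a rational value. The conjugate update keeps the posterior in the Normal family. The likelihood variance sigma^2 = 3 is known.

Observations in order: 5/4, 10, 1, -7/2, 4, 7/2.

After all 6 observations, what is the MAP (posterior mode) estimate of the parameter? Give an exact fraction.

691/288

obs 1: x=5/4 → posterior Normal(31/68, 33/17)
obs 2: x=10 → posterior Normal(471/112, 33/28)
obs 3: x=1 → posterior Normal(515/156, 11/13)
obs 4: x=-7/2 → posterior Normal(361/200, 33/50)
obs 5: x=4 → posterior Normal(537/244, 33/61)
obs 6: x=7/2 → posterior Normal(691/288, 11/24)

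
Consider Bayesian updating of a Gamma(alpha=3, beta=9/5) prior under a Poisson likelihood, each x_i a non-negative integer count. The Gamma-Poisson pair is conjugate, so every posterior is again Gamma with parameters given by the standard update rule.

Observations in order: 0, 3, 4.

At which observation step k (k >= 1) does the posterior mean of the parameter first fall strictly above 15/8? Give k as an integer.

k = 3

obs 1: x=0 → posterior Gamma(3, 14/5)
obs 2: x=3 → posterior Gamma(6, 19/5)
obs 3: x=4 → posterior Gamma(10, 24/5)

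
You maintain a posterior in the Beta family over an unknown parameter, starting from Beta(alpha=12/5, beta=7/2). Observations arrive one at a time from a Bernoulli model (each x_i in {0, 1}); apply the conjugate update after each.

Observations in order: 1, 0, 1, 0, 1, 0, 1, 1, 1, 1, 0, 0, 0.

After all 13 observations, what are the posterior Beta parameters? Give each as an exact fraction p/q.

alpha=47/5, beta=19/2

obs 1: x=1 → posterior Beta(17/5, 7/2)
obs 2: x=0 → posterior Beta(17/5, 9/2)
obs 3: x=1 → posterior Beta(22/5, 9/2)
obs 4: x=0 → posterior Beta(22/5, 11/2)
obs 5: x=1 → posterior Beta(27/5, 11/2)
obs 6: x=0 → posterior Beta(27/5, 13/2)
obs 7: x=1 → posterior Beta(32/5, 13/2)
obs 8: x=1 → posterior Beta(37/5, 13/2)
obs 9: x=1 → posterior Beta(42/5, 13/2)
obs 10: x=1 → posterior Beta(47/5, 13/2)
obs 11: x=0 → posterior Beta(47/5, 15/2)
obs 12: x=0 → posterior Beta(47/5, 17/2)
obs 13: x=0 → posterior Beta(47/5, 19/2)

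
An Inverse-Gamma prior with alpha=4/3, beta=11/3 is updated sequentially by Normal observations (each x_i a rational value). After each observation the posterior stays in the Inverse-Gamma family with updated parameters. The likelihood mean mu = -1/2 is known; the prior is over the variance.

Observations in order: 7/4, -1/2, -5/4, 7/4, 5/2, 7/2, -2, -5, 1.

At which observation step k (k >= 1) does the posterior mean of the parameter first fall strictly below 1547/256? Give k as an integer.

obs 1: x=7/4 → posterior Inverse-Gamma(11/6, 595/96)
obs 2: x=-1/2 → posterior Inverse-Gamma(7/3, 595/96)
obs 3: x=-5/4 → posterior Inverse-Gamma(17/6, 311/48)
obs 4: x=7/4 → posterior Inverse-Gamma(10/3, 865/96)
obs 5: x=5/2 → posterior Inverse-Gamma(23/6, 1297/96)
obs 6: x=7/2 → posterior Inverse-Gamma(13/3, 2065/96)
obs 7: x=-2 → posterior Inverse-Gamma(29/6, 2173/96)
obs 8: x=-5 → posterior Inverse-Gamma(16/3, 3145/96)
obs 9: x=1 → posterior Inverse-Gamma(35/6, 3253/96)

k = 2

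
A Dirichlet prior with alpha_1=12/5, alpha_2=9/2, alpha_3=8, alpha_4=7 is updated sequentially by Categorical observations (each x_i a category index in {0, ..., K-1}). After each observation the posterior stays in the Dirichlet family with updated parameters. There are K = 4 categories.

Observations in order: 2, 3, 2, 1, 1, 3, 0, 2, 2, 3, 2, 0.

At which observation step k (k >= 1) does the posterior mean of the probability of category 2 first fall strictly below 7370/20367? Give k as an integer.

obs 1: x=2 → posterior Dirichlet(12/5, 9/2, 9, 7)
obs 2: x=3 → posterior Dirichlet(12/5, 9/2, 9, 8)
obs 3: x=2 → posterior Dirichlet(12/5, 9/2, 10, 8)
obs 4: x=1 → posterior Dirichlet(12/5, 11/2, 10, 8)
obs 5: x=1 → posterior Dirichlet(12/5, 13/2, 10, 8)
obs 6: x=3 → posterior Dirichlet(12/5, 13/2, 10, 9)
obs 7: x=0 → posterior Dirichlet(17/5, 13/2, 10, 9)
obs 8: x=2 → posterior Dirichlet(17/5, 13/2, 11, 9)
obs 9: x=2 → posterior Dirichlet(17/5, 13/2, 12, 9)
obs 10: x=3 → posterior Dirichlet(17/5, 13/2, 12, 10)
obs 11: x=2 → posterior Dirichlet(17/5, 13/2, 13, 10)
obs 12: x=0 → posterior Dirichlet(22/5, 13/2, 13, 10)

k = 6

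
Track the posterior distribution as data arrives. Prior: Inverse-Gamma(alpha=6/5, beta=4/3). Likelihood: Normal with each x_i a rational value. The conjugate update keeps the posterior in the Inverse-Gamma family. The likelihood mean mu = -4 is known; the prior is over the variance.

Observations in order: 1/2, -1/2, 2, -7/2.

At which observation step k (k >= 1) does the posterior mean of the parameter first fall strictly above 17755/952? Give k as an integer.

obs 1: x=1/2 → posterior Inverse-Gamma(17/10, 275/24)
obs 2: x=-1/2 → posterior Inverse-Gamma(11/5, 211/12)
obs 3: x=2 → posterior Inverse-Gamma(27/10, 427/12)
obs 4: x=-7/2 → posterior Inverse-Gamma(16/5, 857/24)

k = 3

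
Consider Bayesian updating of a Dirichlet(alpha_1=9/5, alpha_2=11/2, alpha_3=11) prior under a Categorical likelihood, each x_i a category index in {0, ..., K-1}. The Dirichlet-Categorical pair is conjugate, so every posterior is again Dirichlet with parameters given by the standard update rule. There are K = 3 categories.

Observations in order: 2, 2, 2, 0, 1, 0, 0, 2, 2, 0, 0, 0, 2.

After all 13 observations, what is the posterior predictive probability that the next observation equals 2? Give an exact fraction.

170/313

obs 1: x=2 → posterior Dirichlet(9/5, 11/2, 12)
obs 2: x=2 → posterior Dirichlet(9/5, 11/2, 13)
obs 3: x=2 → posterior Dirichlet(9/5, 11/2, 14)
obs 4: x=0 → posterior Dirichlet(14/5, 11/2, 14)
obs 5: x=1 → posterior Dirichlet(14/5, 13/2, 14)
obs 6: x=0 → posterior Dirichlet(19/5, 13/2, 14)
obs 7: x=0 → posterior Dirichlet(24/5, 13/2, 14)
obs 8: x=2 → posterior Dirichlet(24/5, 13/2, 15)
obs 9: x=2 → posterior Dirichlet(24/5, 13/2, 16)
obs 10: x=0 → posterior Dirichlet(29/5, 13/2, 16)
obs 11: x=0 → posterior Dirichlet(34/5, 13/2, 16)
obs 12: x=0 → posterior Dirichlet(39/5, 13/2, 16)
obs 13: x=2 → posterior Dirichlet(39/5, 13/2, 17)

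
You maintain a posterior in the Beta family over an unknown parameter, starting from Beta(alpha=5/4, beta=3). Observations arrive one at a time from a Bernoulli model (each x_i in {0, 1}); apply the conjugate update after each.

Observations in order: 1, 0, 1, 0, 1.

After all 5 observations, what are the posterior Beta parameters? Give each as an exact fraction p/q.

obs 1: x=1 → posterior Beta(9/4, 3)
obs 2: x=0 → posterior Beta(9/4, 4)
obs 3: x=1 → posterior Beta(13/4, 4)
obs 4: x=0 → posterior Beta(13/4, 5)
obs 5: x=1 → posterior Beta(17/4, 5)

alpha=17/4, beta=5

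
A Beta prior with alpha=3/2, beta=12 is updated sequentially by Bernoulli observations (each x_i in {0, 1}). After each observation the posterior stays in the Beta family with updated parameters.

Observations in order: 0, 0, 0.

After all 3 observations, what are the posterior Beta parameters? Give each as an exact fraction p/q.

obs 1: x=0 → posterior Beta(3/2, 13)
obs 2: x=0 → posterior Beta(3/2, 14)
obs 3: x=0 → posterior Beta(3/2, 15)

alpha=3/2, beta=15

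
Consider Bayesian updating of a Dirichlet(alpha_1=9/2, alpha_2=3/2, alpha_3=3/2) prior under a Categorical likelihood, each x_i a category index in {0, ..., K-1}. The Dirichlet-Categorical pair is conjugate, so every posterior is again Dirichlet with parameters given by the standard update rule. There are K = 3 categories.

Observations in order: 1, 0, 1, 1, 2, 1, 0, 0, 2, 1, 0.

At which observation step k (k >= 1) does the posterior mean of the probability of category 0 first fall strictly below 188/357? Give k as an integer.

obs 1: x=1 → posterior Dirichlet(9/2, 5/2, 3/2)
obs 2: x=0 → posterior Dirichlet(11/2, 5/2, 3/2)
obs 3: x=1 → posterior Dirichlet(11/2, 7/2, 3/2)
obs 4: x=1 → posterior Dirichlet(11/2, 9/2, 3/2)
obs 5: x=2 → posterior Dirichlet(11/2, 9/2, 5/2)
obs 6: x=1 → posterior Dirichlet(11/2, 11/2, 5/2)
obs 7: x=0 → posterior Dirichlet(13/2, 11/2, 5/2)
obs 8: x=0 → posterior Dirichlet(15/2, 11/2, 5/2)
obs 9: x=2 → posterior Dirichlet(15/2, 11/2, 7/2)
obs 10: x=1 → posterior Dirichlet(15/2, 13/2, 7/2)
obs 11: x=0 → posterior Dirichlet(17/2, 13/2, 7/2)

k = 3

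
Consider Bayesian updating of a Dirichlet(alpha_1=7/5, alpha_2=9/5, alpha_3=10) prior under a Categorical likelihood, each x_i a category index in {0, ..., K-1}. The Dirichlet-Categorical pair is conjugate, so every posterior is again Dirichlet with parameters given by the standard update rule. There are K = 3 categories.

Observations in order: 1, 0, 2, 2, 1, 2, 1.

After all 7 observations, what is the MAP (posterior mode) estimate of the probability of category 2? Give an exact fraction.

30/43

obs 1: x=1 → posterior Dirichlet(7/5, 14/5, 10)
obs 2: x=0 → posterior Dirichlet(12/5, 14/5, 10)
obs 3: x=2 → posterior Dirichlet(12/5, 14/5, 11)
obs 4: x=2 → posterior Dirichlet(12/5, 14/5, 12)
obs 5: x=1 → posterior Dirichlet(12/5, 19/5, 12)
obs 6: x=2 → posterior Dirichlet(12/5, 19/5, 13)
obs 7: x=1 → posterior Dirichlet(12/5, 24/5, 13)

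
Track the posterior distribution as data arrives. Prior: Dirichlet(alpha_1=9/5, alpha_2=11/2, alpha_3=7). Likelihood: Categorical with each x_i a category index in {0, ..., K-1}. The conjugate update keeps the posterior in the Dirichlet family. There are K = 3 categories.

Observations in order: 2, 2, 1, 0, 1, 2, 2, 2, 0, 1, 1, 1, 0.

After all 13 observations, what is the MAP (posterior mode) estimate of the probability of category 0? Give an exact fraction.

obs 1: x=2 → posterior Dirichlet(9/5, 11/2, 8)
obs 2: x=2 → posterior Dirichlet(9/5, 11/2, 9)
obs 3: x=1 → posterior Dirichlet(9/5, 13/2, 9)
obs 4: x=0 → posterior Dirichlet(14/5, 13/2, 9)
obs 5: x=1 → posterior Dirichlet(14/5, 15/2, 9)
obs 6: x=2 → posterior Dirichlet(14/5, 15/2, 10)
obs 7: x=2 → posterior Dirichlet(14/5, 15/2, 11)
obs 8: x=2 → posterior Dirichlet(14/5, 15/2, 12)
obs 9: x=0 → posterior Dirichlet(19/5, 15/2, 12)
obs 10: x=1 → posterior Dirichlet(19/5, 17/2, 12)
obs 11: x=1 → posterior Dirichlet(19/5, 19/2, 12)
obs 12: x=1 → posterior Dirichlet(19/5, 21/2, 12)
obs 13: x=0 → posterior Dirichlet(24/5, 21/2, 12)

38/243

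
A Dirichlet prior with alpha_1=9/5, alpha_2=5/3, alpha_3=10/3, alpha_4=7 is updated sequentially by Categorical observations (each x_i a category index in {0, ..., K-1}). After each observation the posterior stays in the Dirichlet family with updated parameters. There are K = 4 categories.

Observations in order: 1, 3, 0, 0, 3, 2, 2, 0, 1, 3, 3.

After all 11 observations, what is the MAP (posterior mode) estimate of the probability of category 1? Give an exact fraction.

obs 1: x=1 → posterior Dirichlet(9/5, 8/3, 10/3, 7)
obs 2: x=3 → posterior Dirichlet(9/5, 8/3, 10/3, 8)
obs 3: x=0 → posterior Dirichlet(14/5, 8/3, 10/3, 8)
obs 4: x=0 → posterior Dirichlet(19/5, 8/3, 10/3, 8)
obs 5: x=3 → posterior Dirichlet(19/5, 8/3, 10/3, 9)
obs 6: x=2 → posterior Dirichlet(19/5, 8/3, 13/3, 9)
obs 7: x=2 → posterior Dirichlet(19/5, 8/3, 16/3, 9)
obs 8: x=0 → posterior Dirichlet(24/5, 8/3, 16/3, 9)
obs 9: x=1 → posterior Dirichlet(24/5, 11/3, 16/3, 9)
obs 10: x=3 → posterior Dirichlet(24/5, 11/3, 16/3, 10)
obs 11: x=3 → posterior Dirichlet(24/5, 11/3, 16/3, 11)

5/39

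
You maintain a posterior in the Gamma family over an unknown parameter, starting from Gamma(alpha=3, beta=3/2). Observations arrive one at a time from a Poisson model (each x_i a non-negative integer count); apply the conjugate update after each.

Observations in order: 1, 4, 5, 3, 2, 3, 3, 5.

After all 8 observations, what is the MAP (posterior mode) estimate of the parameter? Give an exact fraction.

obs 1: x=1 → posterior Gamma(4, 5/2)
obs 2: x=4 → posterior Gamma(8, 7/2)
obs 3: x=5 → posterior Gamma(13, 9/2)
obs 4: x=3 → posterior Gamma(16, 11/2)
obs 5: x=2 → posterior Gamma(18, 13/2)
obs 6: x=3 → posterior Gamma(21, 15/2)
obs 7: x=3 → posterior Gamma(24, 17/2)
obs 8: x=5 → posterior Gamma(29, 19/2)

56/19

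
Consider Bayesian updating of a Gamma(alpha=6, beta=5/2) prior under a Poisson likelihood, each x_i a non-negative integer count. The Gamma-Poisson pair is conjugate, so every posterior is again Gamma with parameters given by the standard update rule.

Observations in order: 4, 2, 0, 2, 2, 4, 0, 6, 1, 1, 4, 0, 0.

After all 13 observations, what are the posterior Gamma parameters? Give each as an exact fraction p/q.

alpha=32, beta=31/2

obs 1: x=4 → posterior Gamma(10, 7/2)
obs 2: x=2 → posterior Gamma(12, 9/2)
obs 3: x=0 → posterior Gamma(12, 11/2)
obs 4: x=2 → posterior Gamma(14, 13/2)
obs 5: x=2 → posterior Gamma(16, 15/2)
obs 6: x=4 → posterior Gamma(20, 17/2)
obs 7: x=0 → posterior Gamma(20, 19/2)
obs 8: x=6 → posterior Gamma(26, 21/2)
obs 9: x=1 → posterior Gamma(27, 23/2)
obs 10: x=1 → posterior Gamma(28, 25/2)
obs 11: x=4 → posterior Gamma(32, 27/2)
obs 12: x=0 → posterior Gamma(32, 29/2)
obs 13: x=0 → posterior Gamma(32, 31/2)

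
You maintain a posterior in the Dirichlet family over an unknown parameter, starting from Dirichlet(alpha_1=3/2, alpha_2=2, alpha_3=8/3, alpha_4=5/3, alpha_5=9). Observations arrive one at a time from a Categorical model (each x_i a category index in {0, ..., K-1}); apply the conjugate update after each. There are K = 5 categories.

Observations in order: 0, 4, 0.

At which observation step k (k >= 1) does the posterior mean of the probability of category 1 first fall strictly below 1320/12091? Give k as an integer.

obs 1: x=0 → posterior Dirichlet(5/2, 2, 8/3, 5/3, 9)
obs 2: x=4 → posterior Dirichlet(5/2, 2, 8/3, 5/3, 10)
obs 3: x=0 → posterior Dirichlet(7/2, 2, 8/3, 5/3, 10)

k = 2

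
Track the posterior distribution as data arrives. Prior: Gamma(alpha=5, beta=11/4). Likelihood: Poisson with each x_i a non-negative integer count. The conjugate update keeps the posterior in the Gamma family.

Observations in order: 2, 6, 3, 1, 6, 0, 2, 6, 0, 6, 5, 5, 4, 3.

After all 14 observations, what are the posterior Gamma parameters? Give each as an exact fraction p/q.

alpha=54, beta=67/4

obs 1: x=2 → posterior Gamma(7, 15/4)
obs 2: x=6 → posterior Gamma(13, 19/4)
obs 3: x=3 → posterior Gamma(16, 23/4)
obs 4: x=1 → posterior Gamma(17, 27/4)
obs 5: x=6 → posterior Gamma(23, 31/4)
obs 6: x=0 → posterior Gamma(23, 35/4)
obs 7: x=2 → posterior Gamma(25, 39/4)
obs 8: x=6 → posterior Gamma(31, 43/4)
obs 9: x=0 → posterior Gamma(31, 47/4)
obs 10: x=6 → posterior Gamma(37, 51/4)
obs 11: x=5 → posterior Gamma(42, 55/4)
obs 12: x=5 → posterior Gamma(47, 59/4)
obs 13: x=4 → posterior Gamma(51, 63/4)
obs 14: x=3 → posterior Gamma(54, 67/4)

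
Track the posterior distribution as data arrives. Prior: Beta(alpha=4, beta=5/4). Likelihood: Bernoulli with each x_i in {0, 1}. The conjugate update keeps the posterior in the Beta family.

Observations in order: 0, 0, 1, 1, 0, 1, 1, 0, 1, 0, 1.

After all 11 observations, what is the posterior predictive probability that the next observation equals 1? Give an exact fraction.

obs 1: x=0 → posterior Beta(4, 9/4)
obs 2: x=0 → posterior Beta(4, 13/4)
obs 3: x=1 → posterior Beta(5, 13/4)
obs 4: x=1 → posterior Beta(6, 13/4)
obs 5: x=0 → posterior Beta(6, 17/4)
obs 6: x=1 → posterior Beta(7, 17/4)
obs 7: x=1 → posterior Beta(8, 17/4)
obs 8: x=0 → posterior Beta(8, 21/4)
obs 9: x=1 → posterior Beta(9, 21/4)
obs 10: x=0 → posterior Beta(9, 25/4)
obs 11: x=1 → posterior Beta(10, 25/4)

8/13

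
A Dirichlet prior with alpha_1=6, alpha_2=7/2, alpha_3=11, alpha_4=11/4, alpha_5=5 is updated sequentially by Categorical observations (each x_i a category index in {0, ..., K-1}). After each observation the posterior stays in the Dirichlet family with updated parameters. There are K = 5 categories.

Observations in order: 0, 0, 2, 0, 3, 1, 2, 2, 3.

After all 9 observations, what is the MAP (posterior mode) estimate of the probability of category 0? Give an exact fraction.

obs 1: x=0 → posterior Dirichlet(7, 7/2, 11, 11/4, 5)
obs 2: x=0 → posterior Dirichlet(8, 7/2, 11, 11/4, 5)
obs 3: x=2 → posterior Dirichlet(8, 7/2, 12, 11/4, 5)
obs 4: x=0 → posterior Dirichlet(9, 7/2, 12, 11/4, 5)
obs 5: x=3 → posterior Dirichlet(9, 7/2, 12, 15/4, 5)
obs 6: x=1 → posterior Dirichlet(9, 9/2, 12, 15/4, 5)
obs 7: x=2 → posterior Dirichlet(9, 9/2, 13, 15/4, 5)
obs 8: x=2 → posterior Dirichlet(9, 9/2, 14, 15/4, 5)
obs 9: x=3 → posterior Dirichlet(9, 9/2, 14, 19/4, 5)

32/129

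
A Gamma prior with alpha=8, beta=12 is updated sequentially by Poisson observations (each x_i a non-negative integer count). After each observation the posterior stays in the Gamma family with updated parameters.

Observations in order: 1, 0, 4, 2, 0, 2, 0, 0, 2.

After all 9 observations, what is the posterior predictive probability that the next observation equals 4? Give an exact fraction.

8810250265820132373511219365/682855754728439114793293447168

obs 1: x=1 → posterior Gamma(9, 13)
obs 2: x=0 → posterior Gamma(9, 14)
obs 3: x=4 → posterior Gamma(13, 15)
obs 4: x=2 → posterior Gamma(15, 16)
obs 5: x=0 → posterior Gamma(15, 17)
obs 6: x=2 → posterior Gamma(17, 18)
obs 7: x=0 → posterior Gamma(17, 19)
obs 8: x=0 → posterior Gamma(17, 20)
obs 9: x=2 → posterior Gamma(19, 21)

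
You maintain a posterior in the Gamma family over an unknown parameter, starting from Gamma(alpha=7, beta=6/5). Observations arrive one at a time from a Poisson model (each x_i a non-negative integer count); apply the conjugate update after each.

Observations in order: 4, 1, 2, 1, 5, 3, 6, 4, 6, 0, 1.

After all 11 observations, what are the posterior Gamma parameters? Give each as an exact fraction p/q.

obs 1: x=4 → posterior Gamma(11, 11/5)
obs 2: x=1 → posterior Gamma(12, 16/5)
obs 3: x=2 → posterior Gamma(14, 21/5)
obs 4: x=1 → posterior Gamma(15, 26/5)
obs 5: x=5 → posterior Gamma(20, 31/5)
obs 6: x=3 → posterior Gamma(23, 36/5)
obs 7: x=6 → posterior Gamma(29, 41/5)
obs 8: x=4 → posterior Gamma(33, 46/5)
obs 9: x=6 → posterior Gamma(39, 51/5)
obs 10: x=0 → posterior Gamma(39, 56/5)
obs 11: x=1 → posterior Gamma(40, 61/5)

alpha=40, beta=61/5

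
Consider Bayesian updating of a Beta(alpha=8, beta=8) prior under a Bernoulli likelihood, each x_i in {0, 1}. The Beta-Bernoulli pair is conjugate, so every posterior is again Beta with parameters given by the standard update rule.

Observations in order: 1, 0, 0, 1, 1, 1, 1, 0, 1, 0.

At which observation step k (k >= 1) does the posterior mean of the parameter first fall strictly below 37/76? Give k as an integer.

obs 1: x=1 → posterior Beta(9, 8)
obs 2: x=0 → posterior Beta(9, 9)
obs 3: x=0 → posterior Beta(9, 10)
obs 4: x=1 → posterior Beta(10, 10)
obs 5: x=1 → posterior Beta(11, 10)
obs 6: x=1 → posterior Beta(12, 10)
obs 7: x=1 → posterior Beta(13, 10)
obs 8: x=0 → posterior Beta(13, 11)
obs 9: x=1 → posterior Beta(14, 11)
obs 10: x=0 → posterior Beta(14, 12)

k = 3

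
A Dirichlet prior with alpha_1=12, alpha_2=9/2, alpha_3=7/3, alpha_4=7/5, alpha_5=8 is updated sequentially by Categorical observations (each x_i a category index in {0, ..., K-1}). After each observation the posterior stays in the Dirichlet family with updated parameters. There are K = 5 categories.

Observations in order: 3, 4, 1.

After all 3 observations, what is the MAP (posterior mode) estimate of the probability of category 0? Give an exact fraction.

330/787

obs 1: x=3 → posterior Dirichlet(12, 9/2, 7/3, 12/5, 8)
obs 2: x=4 → posterior Dirichlet(12, 9/2, 7/3, 12/5, 9)
obs 3: x=1 → posterior Dirichlet(12, 11/2, 7/3, 12/5, 9)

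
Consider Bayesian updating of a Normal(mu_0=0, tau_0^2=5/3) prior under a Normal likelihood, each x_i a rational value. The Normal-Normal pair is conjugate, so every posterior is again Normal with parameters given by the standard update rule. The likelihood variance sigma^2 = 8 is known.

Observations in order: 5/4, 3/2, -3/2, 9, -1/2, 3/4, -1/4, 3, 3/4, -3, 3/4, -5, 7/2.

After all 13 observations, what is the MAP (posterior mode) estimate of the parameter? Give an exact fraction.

obs 1: x=5/4 → posterior Normal(25/116, 40/29)
obs 2: x=3/2 → posterior Normal(55/136, 20/17)
obs 3: x=-3/2 → posterior Normal(25/156, 40/39)
obs 4: x=9 → posterior Normal(205/176, 10/11)
obs 5: x=-1/2 → posterior Normal(195/196, 40/49)
obs 6: x=3/4 → posterior Normal(35/36, 20/27)
obs 7: x=-1/4 → posterior Normal(205/236, 40/59)
obs 8: x=3 → posterior Normal(265/256, 5/8)
obs 9: x=3/4 → posterior Normal(70/69, 40/69)
obs 10: x=-3 → posterior Normal(55/74, 20/37)
obs 11: x=3/4 → posterior Normal(235/316, 40/79)
obs 12: x=-5 → posterior Normal(45/112, 10/21)
obs 13: x=7/2 → posterior Normal(205/356, 40/89)

205/356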